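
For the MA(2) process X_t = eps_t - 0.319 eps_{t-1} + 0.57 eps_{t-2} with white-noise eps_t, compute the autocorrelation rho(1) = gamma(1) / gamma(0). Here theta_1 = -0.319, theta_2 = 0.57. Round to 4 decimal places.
\rho(1) = -0.3511

For an MA(q) process with theta_0 = 1, the autocovariance is
  gamma(k) = sigma^2 * sum_{i=0..q-k} theta_i * theta_{i+k},
and rho(k) = gamma(k) / gamma(0). Sigma^2 cancels.
  numerator   = (1)*(-0.319) + (-0.319)*(0.57) = -0.50083.
  denominator = (1)^2 + (-0.319)^2 + (0.57)^2 = 1.426661.
  rho(1) = -0.50083 / 1.426661 = -0.3511.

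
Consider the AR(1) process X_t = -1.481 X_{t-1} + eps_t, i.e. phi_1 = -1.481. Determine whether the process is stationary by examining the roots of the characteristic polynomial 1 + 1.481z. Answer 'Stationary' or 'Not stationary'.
\text{Not stationary}

The AR(p) characteristic polynomial is P(z) = 1 + 1.481z.
Stationarity requires all roots to lie outside the unit circle, i.e. |z| > 1 for every root.
This is linear in z: 1 + (1.481) z = 0  =>  z = -1/(1.481) = -0.675219,  |z| = 0.675219.
Moduli of all roots: 0.6752.
All moduli strictly greater than 1? No.
Verdict: Not stationary.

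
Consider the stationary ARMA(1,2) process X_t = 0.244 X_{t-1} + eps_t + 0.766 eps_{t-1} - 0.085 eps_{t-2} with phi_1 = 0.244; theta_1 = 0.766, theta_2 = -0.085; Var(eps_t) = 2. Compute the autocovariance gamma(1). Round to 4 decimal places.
\gamma(1) = 2.3596

Multiply the model equation by X_{t-k} and take expectations. With theta_0 = psi_0 = 1 and psi_j the MA(infinity) weights, this gives
  gamma(k) - sum_i phi_i gamma(k-i) = c_k,
  c_k = sigma^2 * sum_{j=k..q} theta_j psi_{j-k}   (c_k = 0 for k > q),
using gamma(-m) = gamma(m).
psi-weights needed (psi_j = theta_j + sum_i phi_i psi_{j-i}):
  psi_1 = theta_1 + phi_1 = 0.766 + (0.244) = 1.01
  psi_2 = theta_2 + phi_1 psi_1 = -0.085 + (0.244)(1.01) = 0.16144
Right-hand sides:
  c_0 = sigma^2 (1 + theta_1 psi_1 + theta_2 psi_2) = 2 * (1 + (0.766)(1.01) + (-0.085)(0.16144)) = 2 * 1.759938 = 3.519875
  c_1 = sigma^2 (theta_1 + theta_2 psi_1) = 2 * (0.766 + (-0.085)(1.01)) = 1.3603
  c_2 = sigma^2 theta_2 = 2 * (-0.085) = -0.17
Equations for k = 0 and k = 1 (AR order 1):
  gamma(0) = phi_1 gamma(1) + c_0
  gamma(1) = phi_1 gamma(0) + c_1
Substituting the second into the first: gamma(0) (1 - phi_1^2) = c_0 + phi_1 c_1, so
  gamma(0) = (c_0 + phi_1 c_1) / (1 - phi_1^2) = (3.519875 + (0.244)(1.3603)) / (1 - (0.244)^2) = 3.851788 / 0.940464 = 4.095626.
  gamma(1) = phi_1 gamma(0) + c_1 = (0.244)(4.095626) + (1.3603) = 2.359633.
Therefore gamma(1) = 2.3596 (to 4 decimal places).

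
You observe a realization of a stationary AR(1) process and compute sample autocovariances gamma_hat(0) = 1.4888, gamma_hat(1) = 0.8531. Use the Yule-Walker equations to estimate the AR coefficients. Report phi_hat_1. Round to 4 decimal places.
\hat\phi_{1} = 0.5730

The Yule-Walker equations for an AR(p) process read, in matrix form,
  Gamma_p phi = r_p,   with   (Gamma_p)_{ij} = gamma(|i - j|),
                       (r_p)_i = gamma(i),   i,j = 1..p.
Substitute the sample gammas (Toeplitz matrix and right-hand side of size 1):
  Gamma_p = [[1.4888]]
  r_p     = [0.8531]
With p = 1 this is the single equation gamma(0) phi_1 = gamma(1):
  phi_hat_1 = gamma(1) / gamma(0) = 0.8531 / 1.4888 = 0.5730.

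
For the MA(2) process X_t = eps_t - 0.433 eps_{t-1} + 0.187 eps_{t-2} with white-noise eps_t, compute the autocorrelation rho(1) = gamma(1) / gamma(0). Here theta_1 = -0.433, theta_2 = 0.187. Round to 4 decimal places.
\rho(1) = -0.4204

For an MA(q) process with theta_0 = 1, the autocovariance is
  gamma(k) = sigma^2 * sum_{i=0..q-k} theta_i * theta_{i+k},
and rho(k) = gamma(k) / gamma(0). Sigma^2 cancels.
  numerator   = (1)*(-0.433) + (-0.433)*(0.187) = -0.513971.
  denominator = (1)^2 + (-0.433)^2 + (0.187)^2 = 1.222458.
  rho(1) = -0.513971 / 1.222458 = -0.4204.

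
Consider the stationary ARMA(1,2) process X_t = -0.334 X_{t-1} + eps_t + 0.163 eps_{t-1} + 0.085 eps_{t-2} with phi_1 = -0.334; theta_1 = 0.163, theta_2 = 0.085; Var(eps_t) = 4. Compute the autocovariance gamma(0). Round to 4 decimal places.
\gamma(0) = 4.2079

Multiply the model equation by X_{t-k} and take expectations. With theta_0 = psi_0 = 1 and psi_j the MA(infinity) weights, this gives
  gamma(k) - sum_i phi_i gamma(k-i) = c_k,
  c_k = sigma^2 * sum_{j=k..q} theta_j psi_{j-k}   (c_k = 0 for k > q),
using gamma(-m) = gamma(m).
psi-weights needed (psi_j = theta_j + sum_i phi_i psi_{j-i}):
  psi_1 = theta_1 + phi_1 = 0.163 + (-0.334) = -0.171
  psi_2 = theta_2 + phi_1 psi_1 = 0.085 + (-0.334)(-0.171) = 0.142114
Right-hand sides:
  c_0 = sigma^2 (1 + theta_1 psi_1 + theta_2 psi_2) = 4 * (1 + (0.163)(-0.171) + (0.085)(0.142114)) = 4 * 0.984207 = 3.936827
  c_1 = sigma^2 (theta_1 + theta_2 psi_1) = 4 * (0.163 + (0.085)(-0.171)) = 0.59386
  c_2 = sigma^2 theta_2 = 4 * (0.085) = 0.34
Equations for k = 0 and k = 1 (AR order 1):
  gamma(0) = phi_1 gamma(1) + c_0
  gamma(1) = phi_1 gamma(0) + c_1
Substituting the second into the first: gamma(0) (1 - phi_1^2) = c_0 + phi_1 c_1, so
  gamma(0) = (c_0 + phi_1 c_1) / (1 - phi_1^2) = (3.936827 + (-0.334)(0.59386)) / (1 - (-0.334)^2) = 3.738478 / 0.888444 = 4.207893.
Therefore gamma(0) = 4.2079 (to 4 decimal places).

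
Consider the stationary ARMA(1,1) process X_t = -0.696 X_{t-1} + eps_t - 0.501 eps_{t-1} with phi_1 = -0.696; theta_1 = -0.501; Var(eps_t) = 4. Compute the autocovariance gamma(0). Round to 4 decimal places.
\gamma(0) = 15.1160

Multiply the model equation by X_{t-k} and take expectations. With theta_0 = psi_0 = 1 and psi_j the MA(infinity) weights, this gives
  gamma(k) - sum_i phi_i gamma(k-i) = c_k,
  c_k = sigma^2 * sum_{j=k..q} theta_j psi_{j-k}   (c_k = 0 for k > q),
using gamma(-m) = gamma(m).
psi-weights needed (psi_j = theta_j + sum_i phi_i psi_{j-i}):
  psi_1 = theta_1 + phi_1 = -0.501 + (-0.696) = -1.197
Right-hand sides:
  c_0 = sigma^2 (1 + theta_1 psi_1) = 4 * (1 + (-0.501)(-1.197)) = 4 * 1.599697 = 6.398788
  c_1 = sigma^2 theta_1 = 4 * (-0.501) = -2.004
  c_2 = 0
Equations for k = 0 and k = 1 (AR order 1):
  gamma(0) = phi_1 gamma(1) + c_0
  gamma(1) = phi_1 gamma(0) + c_1
Substituting the second into the first: gamma(0) (1 - phi_1^2) = c_0 + phi_1 c_1, so
  gamma(0) = (c_0 + phi_1 c_1) / (1 - phi_1^2) = (6.398788 + (-0.696)(-2.004)) / (1 - (-0.696)^2) = 7.793572 / 0.515584 = 15.116008.
Therefore gamma(0) = 15.1160 (to 4 decimal places).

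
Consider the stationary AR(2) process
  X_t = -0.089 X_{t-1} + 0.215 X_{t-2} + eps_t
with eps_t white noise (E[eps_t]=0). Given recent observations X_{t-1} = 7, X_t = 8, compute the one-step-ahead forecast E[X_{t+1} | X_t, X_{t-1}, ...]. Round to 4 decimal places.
E[X_{t+1} \mid \mathcal F_t] = 0.7930

For an AR(p) model X_t = c + sum_i phi_i X_{t-i} + eps_t, the
one-step-ahead conditional mean is
  E[X_{t+1} | X_t, ...] = c + sum_i phi_i X_{t+1-i}.
Substitute known values:
  E[X_{t+1} | ...] = (-0.089) * (8) + (0.215) * (7)
                   = 0.7930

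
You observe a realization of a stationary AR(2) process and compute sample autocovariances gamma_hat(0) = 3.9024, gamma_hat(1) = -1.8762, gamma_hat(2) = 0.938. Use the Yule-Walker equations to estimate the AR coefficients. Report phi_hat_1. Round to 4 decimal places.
\hat\phi_{1} = -0.4750

The Yule-Walker equations for an AR(p) process read, in matrix form,
  Gamma_p phi = r_p,   with   (Gamma_p)_{ij} = gamma(|i - j|),
                       (r_p)_i = gamma(i),   i,j = 1..p.
Substitute the sample gammas (Toeplitz matrix and right-hand side of size 2):
  Gamma_p = [[3.9024, -1.8762], [-1.8762, 3.9024]]
  r_p     = [-1.8762, 0.938]
Written out:
  3.9024 phi_1 - 1.8762 phi_2 = -1.8762
  -1.8762 phi_1 + 3.9024 phi_2 = 0.938
Solve by Cramer's rule:
  det = gamma(0)^2 - gamma(1)^2 = (3.9024)^2 - (-1.8762)^2 = 15.22872576 - 3.52012644 = 11.70859932
  phi_hat_1 = [gamma(1) gamma(0) - gamma(1) gamma(2)] / det = [(-1.8762)(3.9024) - (-1.8762)(0.938)] / 11.70859932 = -5.56180728 / 11.70859932 = -0.475
  phi_hat_2 = [gamma(0) gamma(2) - gamma(1)^2] / det = [(3.9024)(0.938) - (-1.8762)^2] / 11.70859932 = 0.14032476 / 11.70859932 = 0.012
So phi_hat = [-0.4750, 0.0120].
Therefore phi_hat_1 = -0.4750.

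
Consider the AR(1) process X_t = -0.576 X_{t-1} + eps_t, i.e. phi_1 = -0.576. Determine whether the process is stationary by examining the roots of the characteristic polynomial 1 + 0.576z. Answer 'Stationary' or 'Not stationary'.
\text{Stationary}

The AR(p) characteristic polynomial is P(z) = 1 + 0.576z.
Stationarity requires all roots to lie outside the unit circle, i.e. |z| > 1 for every root.
This is linear in z: 1 + (0.576) z = 0  =>  z = -1/(0.576) = -1.736111,  |z| = 1.736111.
Moduli of all roots: 1.7361.
All moduli strictly greater than 1? Yes.
Verdict: Stationary.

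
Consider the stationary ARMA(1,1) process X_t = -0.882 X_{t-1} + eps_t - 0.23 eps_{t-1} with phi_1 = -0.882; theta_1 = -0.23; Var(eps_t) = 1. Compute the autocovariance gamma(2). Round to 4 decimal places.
\gamma(2) = 5.3124

Multiply the model equation by X_{t-k} and take expectations. With theta_0 = psi_0 = 1 and psi_j the MA(infinity) weights, this gives
  gamma(k) - sum_i phi_i gamma(k-i) = c_k,
  c_k = sigma^2 * sum_{j=k..q} theta_j psi_{j-k}   (c_k = 0 for k > q),
using gamma(-m) = gamma(m).
psi-weights needed (psi_j = theta_j + sum_i phi_i psi_{j-i}):
  psi_1 = theta_1 + phi_1 = -0.23 + (-0.882) = -1.112
Right-hand sides:
  c_0 = sigma^2 (1 + theta_1 psi_1) = 1 * (1 + (-0.23)(-1.112)) = 1 * 1.25576 = 1.25576
  c_1 = sigma^2 theta_1 = 1 * (-0.23) = -0.23
  c_2 = 0
Equations for k = 0 and k = 1 (AR order 1):
  gamma(0) = phi_1 gamma(1) + c_0
  gamma(1) = phi_1 gamma(0) + c_1
Substituting the second into the first: gamma(0) (1 - phi_1^2) = c_0 + phi_1 c_1, so
  gamma(0) = (c_0 + phi_1 c_1) / (1 - phi_1^2) = (1.25576 + (-0.882)(-0.23)) / (1 - (-0.882)^2) = 1.45862 / 0.222076 = 6.568112.
  gamma(1) = phi_1 gamma(0) + c_1 = (-0.882)(6.568112) + (-0.23) = -6.023075.
For k = 2 (> q): gamma(2) = phi_1 gamma(1) = (-0.882)(-6.023075) = 5.312352.
Therefore gamma(2) = 5.3124 (to 4 decimal places).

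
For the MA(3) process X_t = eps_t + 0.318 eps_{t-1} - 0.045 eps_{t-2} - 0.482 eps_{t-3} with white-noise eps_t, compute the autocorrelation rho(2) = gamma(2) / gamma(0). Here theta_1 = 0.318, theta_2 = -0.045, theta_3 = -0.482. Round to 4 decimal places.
\rho(2) = -0.1485

For an MA(q) process with theta_0 = 1, the autocovariance is
  gamma(k) = sigma^2 * sum_{i=0..q-k} theta_i * theta_{i+k},
and rho(k) = gamma(k) / gamma(0). Sigma^2 cancels.
  numerator   = (1)*(-0.045) + (0.318)*(-0.482) = -0.198276.
  denominator = (1)^2 + (0.318)^2 + (-0.045)^2 + (-0.482)^2 = 1.335473.
  rho(2) = -0.198276 / 1.335473 = -0.1485.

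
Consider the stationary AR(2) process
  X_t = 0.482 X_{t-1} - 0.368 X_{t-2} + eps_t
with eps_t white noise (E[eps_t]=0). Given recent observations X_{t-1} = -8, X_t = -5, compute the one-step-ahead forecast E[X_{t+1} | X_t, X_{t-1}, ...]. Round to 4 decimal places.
E[X_{t+1} \mid \mathcal F_t] = 0.5340

For an AR(p) model X_t = c + sum_i phi_i X_{t-i} + eps_t, the
one-step-ahead conditional mean is
  E[X_{t+1} | X_t, ...] = c + sum_i phi_i X_{t+1-i}.
Substitute known values:
  E[X_{t+1} | ...] = (0.482) * (-5) + (-0.368) * (-8)
                   = 0.5340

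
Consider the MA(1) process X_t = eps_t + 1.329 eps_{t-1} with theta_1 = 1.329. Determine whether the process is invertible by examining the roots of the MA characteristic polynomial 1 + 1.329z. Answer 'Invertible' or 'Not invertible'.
\text{Not invertible}

The MA(q) characteristic polynomial is P(z) = 1 + 1.329z.
Invertibility requires all roots to lie outside the unit circle, i.e. |z| > 1 for every root.
This is linear in z: 1 + (1.329) z = 0  =>  z = -1/(1.329) = -0.752445,  |z| = 0.752445.
Moduli of all roots: 0.7524.
All moduli strictly greater than 1? No.
Verdict: Not invertible.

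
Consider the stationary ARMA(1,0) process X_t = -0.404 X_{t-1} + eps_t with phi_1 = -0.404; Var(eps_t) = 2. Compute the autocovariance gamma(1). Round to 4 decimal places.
\gamma(1) = -0.9656

Multiply the model equation by X_{t-k} and take expectations. With theta_0 = psi_0 = 1 and psi_j the MA(infinity) weights, this gives
  gamma(k) - sum_i phi_i gamma(k-i) = c_k,
  c_k = sigma^2 * sum_{j=k..q} theta_j psi_{j-k}   (c_k = 0 for k > q),
using gamma(-m) = gamma(m).
Pure AR (q = 0): c_0 = sigma^2 = 2, c_k = 0 for k >= 1.
Equations for k = 0 and k = 1 (AR order 1):
  gamma(0) = phi_1 gamma(1) + c_0
  gamma(1) = phi_1 gamma(0) + c_1
Substituting the second into the first: gamma(0) (1 - phi_1^2) = c_0 + phi_1 c_1, so
  gamma(0) = c_0 / (1 - phi_1^2) = 2 / (1 - (-0.404)^2) = 2 / 0.836784 = 2.390103.
  gamma(1) = phi_1 gamma(0) = (-0.404)(2.390103) = -0.965602.
Therefore gamma(1) = -0.9656 (to 4 decimal places).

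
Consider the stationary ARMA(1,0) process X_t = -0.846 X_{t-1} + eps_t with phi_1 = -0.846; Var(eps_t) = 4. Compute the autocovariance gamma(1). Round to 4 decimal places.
\gamma(1) = -11.9036

Multiply the model equation by X_{t-k} and take expectations. With theta_0 = psi_0 = 1 and psi_j the MA(infinity) weights, this gives
  gamma(k) - sum_i phi_i gamma(k-i) = c_k,
  c_k = sigma^2 * sum_{j=k..q} theta_j psi_{j-k}   (c_k = 0 for k > q),
using gamma(-m) = gamma(m).
Pure AR (q = 0): c_0 = sigma^2 = 4, c_k = 0 for k >= 1.
Equations for k = 0 and k = 1 (AR order 1):
  gamma(0) = phi_1 gamma(1) + c_0
  gamma(1) = phi_1 gamma(0) + c_1
Substituting the second into the first: gamma(0) (1 - phi_1^2) = c_0 + phi_1 c_1, so
  gamma(0) = c_0 / (1 - phi_1^2) = 4 / (1 - (-0.846)^2) = 4 / 0.284284 = 14.070437.
  gamma(1) = phi_1 gamma(0) = (-0.846)(14.070437) = -11.903589.
Therefore gamma(1) = -11.9036 (to 4 decimal places).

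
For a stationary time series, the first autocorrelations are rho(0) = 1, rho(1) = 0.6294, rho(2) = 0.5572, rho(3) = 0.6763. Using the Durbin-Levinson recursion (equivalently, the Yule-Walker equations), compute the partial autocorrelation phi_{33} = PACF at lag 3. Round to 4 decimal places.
\phi_{33} = 0.4480

The PACF at lag k is phi_{kk}, the last component of the solution
to the Yule-Walker system G_k phi = r_k where
  (G_k)_{ij} = rho(|i - j|), (r_k)_i = rho(i), i,j = 1..k.
Equivalently, Durbin-Levinson gives phi_{kk} iteratively:
  phi_{11} = rho(1)
  phi_{kk} = [rho(k) - sum_{j=1..k-1} phi_{k-1,j} rho(k-j)]
            / [1 - sum_{j=1..k-1} phi_{k-1,j} rho(j)],
  phi_{k,j} = phi_{k-1,j} - phi_{kk} phi_{k-1,k-j},  j = 1..k-1.
Step k = 1:
  phi_11 = rho(1) = 0.6294.
Step k = 2:
  phi_22 = [rho(2) - phi_11 rho(1)] / [1 - phi_11 rho(1)] = [0.5572 - (0.6294)(0.6294)] / [1 - (0.6294)(0.6294)]
         = 0.16105564 / 0.60385564 = 0.266712.
  Update: phi_21 = phi_11 - phi_22 phi_11 = 0.6294 - (0.266712)(0.6294) = 0.461531.
Step k = 3:
  phi_33 = [rho(3) - phi_21 rho(2) - phi_22 rho(1)] / [1 - phi_21 rho(1) - phi_22 rho(2)]
    numerator   = 0.6763 - (0.461531)(0.5572) - (0.266712)(0.6294) = 0.25126609
    denominator = 1 - (0.461531)(0.6294) - (0.266712)(0.5572) = 0.56090014
  phi_33 = 0.25126609 / 0.56090014 = 0.448.
Therefore phi_{33} = 0.4480.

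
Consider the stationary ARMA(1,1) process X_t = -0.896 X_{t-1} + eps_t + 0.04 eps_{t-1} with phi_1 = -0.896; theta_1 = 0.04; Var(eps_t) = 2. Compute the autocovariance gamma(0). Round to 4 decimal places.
\gamma(0) = 9.4320

Multiply the model equation by X_{t-k} and take expectations. With theta_0 = psi_0 = 1 and psi_j the MA(infinity) weights, this gives
  gamma(k) - sum_i phi_i gamma(k-i) = c_k,
  c_k = sigma^2 * sum_{j=k..q} theta_j psi_{j-k}   (c_k = 0 for k > q),
using gamma(-m) = gamma(m).
psi-weights needed (psi_j = theta_j + sum_i phi_i psi_{j-i}):
  psi_1 = theta_1 + phi_1 = 0.04 + (-0.896) = -0.856
Right-hand sides:
  c_0 = sigma^2 (1 + theta_1 psi_1) = 2 * (1 + (0.04)(-0.856)) = 2 * 0.96576 = 1.93152
  c_1 = sigma^2 theta_1 = 2 * (0.04) = 0.08
  c_2 = 0
Equations for k = 0 and k = 1 (AR order 1):
  gamma(0) = phi_1 gamma(1) + c_0
  gamma(1) = phi_1 gamma(0) + c_1
Substituting the second into the first: gamma(0) (1 - phi_1^2) = c_0 + phi_1 c_1, so
  gamma(0) = (c_0 + phi_1 c_1) / (1 - phi_1^2) = (1.93152 + (-0.896)(0.08)) / (1 - (-0.896)^2) = 1.85984 / 0.197184 = 9.432003.
Therefore gamma(0) = 9.4320 (to 4 decimal places).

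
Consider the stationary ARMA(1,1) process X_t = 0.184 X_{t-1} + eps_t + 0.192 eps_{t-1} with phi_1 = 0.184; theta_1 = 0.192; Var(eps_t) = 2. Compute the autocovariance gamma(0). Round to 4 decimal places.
\gamma(0) = 2.2927

Multiply the model equation by X_{t-k} and take expectations. With theta_0 = psi_0 = 1 and psi_j the MA(infinity) weights, this gives
  gamma(k) - sum_i phi_i gamma(k-i) = c_k,
  c_k = sigma^2 * sum_{j=k..q} theta_j psi_{j-k}   (c_k = 0 for k > q),
using gamma(-m) = gamma(m).
psi-weights needed (psi_j = theta_j + sum_i phi_i psi_{j-i}):
  psi_1 = theta_1 + phi_1 = 0.192 + (0.184) = 0.376
Right-hand sides:
  c_0 = sigma^2 (1 + theta_1 psi_1) = 2 * (1 + (0.192)(0.376)) = 2 * 1.072192 = 2.144384
  c_1 = sigma^2 theta_1 = 2 * (0.192) = 0.384
  c_2 = 0
Equations for k = 0 and k = 1 (AR order 1):
  gamma(0) = phi_1 gamma(1) + c_0
  gamma(1) = phi_1 gamma(0) + c_1
Substituting the second into the first: gamma(0) (1 - phi_1^2) = c_0 + phi_1 c_1, so
  gamma(0) = (c_0 + phi_1 c_1) / (1 - phi_1^2) = (2.144384 + (0.184)(0.384)) / (1 - (0.184)^2) = 2.21504 / 0.966144 = 2.29266.
Therefore gamma(0) = 2.2927 (to 4 decimal places).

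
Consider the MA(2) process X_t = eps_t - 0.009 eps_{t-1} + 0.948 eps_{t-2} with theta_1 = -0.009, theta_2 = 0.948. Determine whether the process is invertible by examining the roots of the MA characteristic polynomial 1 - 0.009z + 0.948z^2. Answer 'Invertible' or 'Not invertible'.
\text{Invertible}

The MA(q) characteristic polynomial is P(z) = 1 - 0.009z + 0.948z^2.
Invertibility requires all roots to lie outside the unit circle, i.e. |z| > 1 for every root.
Set 1 + (-0.009) z + (0.948) z^2 = 0, i.e. a z^2 + b z + c = 0 with a = 0.948, b = -0.009, c = 1.
Discriminant D = b^2 - 4ac = (-0.009)^2 - 4*(0.948)*1 = 0.000081 - (3.792) = -3.791919.
D < 0, so the roots are the complex-conjugate pair z = (-b +/- i sqrt(-D)) / (2a) = 0.0047 +/- 1.027i.
For a conjugate pair |z|^2 = z * conj(z) = (product of roots) = c/a = 1/(0.948) = 1.054852, so |z| = sqrt(1.054852) = 1.0271 for both roots.
Moduli of all roots: 1.0271, 1.0271.
All moduli strictly greater than 1? Yes.
Verdict: Invertible.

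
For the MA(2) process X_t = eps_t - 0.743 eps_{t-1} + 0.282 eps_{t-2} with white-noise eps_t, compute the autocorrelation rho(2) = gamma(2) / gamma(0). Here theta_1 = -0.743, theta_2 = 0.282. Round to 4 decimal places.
\rho(2) = 0.1728

For an MA(q) process with theta_0 = 1, the autocovariance is
  gamma(k) = sigma^2 * sum_{i=0..q-k} theta_i * theta_{i+k},
and rho(k) = gamma(k) / gamma(0). Sigma^2 cancels.
  numerator   = (1)*(0.282) = 0.282.
  denominator = (1)^2 + (-0.743)^2 + (0.282)^2 = 1.631573.
  rho(2) = 0.282 / 1.631573 = 0.1728.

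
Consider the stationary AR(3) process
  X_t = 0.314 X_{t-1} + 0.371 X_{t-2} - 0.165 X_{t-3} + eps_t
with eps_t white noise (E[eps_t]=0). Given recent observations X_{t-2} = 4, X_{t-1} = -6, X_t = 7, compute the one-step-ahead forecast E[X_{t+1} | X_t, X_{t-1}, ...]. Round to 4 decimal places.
E[X_{t+1} \mid \mathcal F_t] = -0.6880

For an AR(p) model X_t = c + sum_i phi_i X_{t-i} + eps_t, the
one-step-ahead conditional mean is
  E[X_{t+1} | X_t, ...] = c + sum_i phi_i X_{t+1-i}.
Substitute known values:
  E[X_{t+1} | ...] = (0.314) * (7) + (0.371) * (-6) + (-0.165) * (4)
                   = -0.6880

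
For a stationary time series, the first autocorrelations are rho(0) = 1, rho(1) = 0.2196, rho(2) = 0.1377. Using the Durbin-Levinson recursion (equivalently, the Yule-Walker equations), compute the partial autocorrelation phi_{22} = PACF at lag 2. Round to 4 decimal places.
\phi_{22} = 0.0940

The PACF at lag k is phi_{kk}, the last component of the solution
to the Yule-Walker system G_k phi = r_k where
  (G_k)_{ij} = rho(|i - j|), (r_k)_i = rho(i), i,j = 1..k.
Equivalently, Durbin-Levinson gives phi_{kk} iteratively:
  phi_{11} = rho(1)
  phi_{kk} = [rho(k) - sum_{j=1..k-1} phi_{k-1,j} rho(k-j)]
            / [1 - sum_{j=1..k-1} phi_{k-1,j} rho(j)],
  phi_{k,j} = phi_{k-1,j} - phi_{kk} phi_{k-1,k-j},  j = 1..k-1.
Step k = 1:
  phi_11 = rho(1) = 0.2196.
Step k = 2:
  phi_22 = [rho(2) - phi_11 rho(1)] / [1 - phi_11 rho(1)] = [0.1377 - (0.2196)(0.2196)] / [1 - (0.2196)(0.2196)]
         = 0.08947584 / 0.95177584 = 0.094.
Therefore phi_{22} = 0.0940.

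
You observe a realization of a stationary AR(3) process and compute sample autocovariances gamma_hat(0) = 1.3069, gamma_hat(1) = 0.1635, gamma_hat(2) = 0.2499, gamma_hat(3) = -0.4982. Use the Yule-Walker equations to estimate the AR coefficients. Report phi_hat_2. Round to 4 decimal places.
\hat\phi_{2} = 0.2240

The Yule-Walker equations for an AR(p) process read, in matrix form,
  Gamma_p phi = r_p,   with   (Gamma_p)_{ij} = gamma(|i - j|),
                       (r_p)_i = gamma(i),   i,j = 1..p.
Substitute the sample gammas (Toeplitz matrix and right-hand side of size 3):
  Gamma_p = [[1.3069, 0.1635, 0.2499], [0.1635, 1.3069, 0.1635], [0.2499, 0.1635, 1.3069]]
  r_p     = [0.1635, 0.2499, -0.4982]
Written out (R1..R3):
  (R1) 1.3069 phi_1 + 0.1635 phi_2 + 0.2499 phi_3 = 0.1635
  (R2) 0.1635 phi_1 + 1.3069 phi_2 + 0.1635 phi_3 = 0.2499
  (R3) 0.2499 phi_1 + 0.1635 phi_2 + 1.3069 phi_3 = -0.4982
Gaussian elimination:
  R2 <- R2 - (0.1635/1.3069) R1 = R2 - (0.125105) R1:  1.286445 phi_2 + 0.132236 phi_3 = 0.229445
  R3 <- R3 - (0.2499/1.3069) R1 = R3 - (0.191216) R1:  0.132236 phi_2 + 1.259115 phi_3 = -0.529464
  R3 <- R3 - (0.132236/1.286445) R2 = R3 - (0.102792) R2:  1.245522 phi_3 = -0.553049
Back-substitution:
  phi_hat_3 = -0.553049 / 1.245522 = -0.44403
  phi_hat_2 = (0.229445 - (0.132236)(-0.44403)) / 1.286445 = 0.223999
  phi_hat_1 = (0.1635 - (0.1635)(0.223999) - (0.2499)(-0.44403)) / 1.3069 = 0.181987
So phi_hat = [0.1820, 0.2240, -0.4440].
Therefore phi_hat_2 = 0.2240.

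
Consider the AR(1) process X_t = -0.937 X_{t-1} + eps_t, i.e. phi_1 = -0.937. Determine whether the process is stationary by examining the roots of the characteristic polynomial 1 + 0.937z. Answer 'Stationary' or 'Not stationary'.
\text{Stationary}

The AR(p) characteristic polynomial is P(z) = 1 + 0.937z.
Stationarity requires all roots to lie outside the unit circle, i.e. |z| > 1 for every root.
This is linear in z: 1 + (0.937) z = 0  =>  z = -1/(0.937) = -1.067236,  |z| = 1.067236.
Moduli of all roots: 1.0672.
All moduli strictly greater than 1? Yes.
Verdict: Stationary.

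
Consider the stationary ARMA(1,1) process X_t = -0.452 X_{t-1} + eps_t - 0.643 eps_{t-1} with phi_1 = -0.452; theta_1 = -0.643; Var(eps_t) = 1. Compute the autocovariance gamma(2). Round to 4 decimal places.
\gamma(2) = 0.8028

Multiply the model equation by X_{t-k} and take expectations. With theta_0 = psi_0 = 1 and psi_j the MA(infinity) weights, this gives
  gamma(k) - sum_i phi_i gamma(k-i) = c_k,
  c_k = sigma^2 * sum_{j=k..q} theta_j psi_{j-k}   (c_k = 0 for k > q),
using gamma(-m) = gamma(m).
psi-weights needed (psi_j = theta_j + sum_i phi_i psi_{j-i}):
  psi_1 = theta_1 + phi_1 = -0.643 + (-0.452) = -1.095
Right-hand sides:
  c_0 = sigma^2 (1 + theta_1 psi_1) = 1 * (1 + (-0.643)(-1.095)) = 1 * 1.704085 = 1.704085
  c_1 = sigma^2 theta_1 = 1 * (-0.643) = -0.643
  c_2 = 0
Equations for k = 0 and k = 1 (AR order 1):
  gamma(0) = phi_1 gamma(1) + c_0
  gamma(1) = phi_1 gamma(0) + c_1
Substituting the second into the first: gamma(0) (1 - phi_1^2) = c_0 + phi_1 c_1, so
  gamma(0) = (c_0 + phi_1 c_1) / (1 - phi_1^2) = (1.704085 + (-0.452)(-0.643)) / (1 - (-0.452)^2) = 1.994721 / 0.795696 = 2.506888.
  gamma(1) = phi_1 gamma(0) + c_1 = (-0.452)(2.506888) + (-0.643) = -1.776114.
For k = 2 (> q): gamma(2) = phi_1 gamma(1) = (-0.452)(-1.776114) = 0.802803.
Therefore gamma(2) = 0.8028 (to 4 decimal places).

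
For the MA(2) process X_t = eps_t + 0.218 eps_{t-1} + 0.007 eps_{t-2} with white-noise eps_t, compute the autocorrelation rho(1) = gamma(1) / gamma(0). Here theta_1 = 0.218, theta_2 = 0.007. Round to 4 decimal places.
\rho(1) = 0.2096

For an MA(q) process with theta_0 = 1, the autocovariance is
  gamma(k) = sigma^2 * sum_{i=0..q-k} theta_i * theta_{i+k},
and rho(k) = gamma(k) / gamma(0). Sigma^2 cancels.
  numerator   = (1)*(0.218) + (0.218)*(0.007) = 0.219526.
  denominator = (1)^2 + (0.218)^2 + (0.007)^2 = 1.047573.
  rho(1) = 0.219526 / 1.047573 = 0.2096.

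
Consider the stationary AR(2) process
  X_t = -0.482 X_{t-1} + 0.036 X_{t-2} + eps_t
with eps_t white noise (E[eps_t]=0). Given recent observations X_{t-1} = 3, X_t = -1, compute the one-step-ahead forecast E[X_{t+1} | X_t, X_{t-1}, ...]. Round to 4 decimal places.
E[X_{t+1} \mid \mathcal F_t] = 0.5900

For an AR(p) model X_t = c + sum_i phi_i X_{t-i} + eps_t, the
one-step-ahead conditional mean is
  E[X_{t+1} | X_t, ...] = c + sum_i phi_i X_{t+1-i}.
Substitute known values:
  E[X_{t+1} | ...] = (-0.482) * (-1) + (0.036) * (3)
                   = 0.5900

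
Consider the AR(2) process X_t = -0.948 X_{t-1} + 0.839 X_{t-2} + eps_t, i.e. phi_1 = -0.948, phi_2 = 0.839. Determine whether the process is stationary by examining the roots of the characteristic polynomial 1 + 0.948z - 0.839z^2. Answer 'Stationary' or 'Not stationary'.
\text{Not stationary}

The AR(p) characteristic polynomial is P(z) = 1 + 0.948z - 0.839z^2.
Stationarity requires all roots to lie outside the unit circle, i.e. |z| > 1 for every root.
Set 1 + (0.948) z + (-0.839) z^2 = 0, i.e. a z^2 + b z + c = 0 with a = -0.839, b = 0.948, c = 1.
Discriminant D = b^2 - 4ac = (0.948)^2 - 4*(-0.839)*1 = 0.898704 - (-3.356) = 4.254704.
D >= 0, so the roots are real: z = (-b +/- sqrt(D)) / (2a) = (-0.948 +/- 2.062693) / (-1.678).
  z_1 = (-0.948 + 2.062693) / (-1.678) = -0.6643,   |z_1| = 0.6643.
  z_2 = (-0.948 - 2.062693) / (-1.678) = 1.7942,   |z_2| = 1.7942.
Moduli of all roots: 0.6643, 1.7942.
All moduli strictly greater than 1? No.
Verdict: Not stationary.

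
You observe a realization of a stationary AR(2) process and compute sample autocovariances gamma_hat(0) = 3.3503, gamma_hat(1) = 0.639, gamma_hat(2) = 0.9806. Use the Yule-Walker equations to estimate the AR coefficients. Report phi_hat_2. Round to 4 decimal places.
\hat\phi_{2} = 0.2660

The Yule-Walker equations for an AR(p) process read, in matrix form,
  Gamma_p phi = r_p,   with   (Gamma_p)_{ij} = gamma(|i - j|),
                       (r_p)_i = gamma(i),   i,j = 1..p.
Substitute the sample gammas (Toeplitz matrix and right-hand side of size 2):
  Gamma_p = [[3.3503, 0.639], [0.639, 3.3503]]
  r_p     = [0.639, 0.9806]
Written out:
  3.3503 phi_1 + 0.639 phi_2 = 0.639
  0.639 phi_1 + 3.3503 phi_2 = 0.9806
Solve by Cramer's rule:
  det = gamma(0)^2 - gamma(1)^2 = (3.3503)^2 - (0.639)^2 = 11.22451009 - 0.408321 = 10.81618909
  phi_hat_1 = [gamma(1) gamma(0) - gamma(1) gamma(2)] / det = [(0.639)(3.3503) - (0.639)(0.9806)] / 10.81618909 = 1.5142383 / 10.81618909 = 0.14
  phi_hat_2 = [gamma(0) gamma(2) - gamma(1)^2] / det = [(3.3503)(0.9806) - (0.639)^2] / 10.81618909 = 2.87698318 / 10.81618909 = 0.266
So phi_hat = [0.1400, 0.2660].
Therefore phi_hat_2 = 0.2660.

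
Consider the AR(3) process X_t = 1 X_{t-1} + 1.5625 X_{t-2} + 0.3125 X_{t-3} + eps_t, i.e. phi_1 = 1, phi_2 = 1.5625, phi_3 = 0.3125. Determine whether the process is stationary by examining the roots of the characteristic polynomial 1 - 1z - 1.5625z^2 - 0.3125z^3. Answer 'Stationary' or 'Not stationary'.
\text{Not stationary}

The AR(p) characteristic polynomial is P(z) = 1 - 1z - 1.5625z^2 - 0.3125z^3.
Stationarity requires all roots to lie outside the unit circle, i.e. |z| > 1 for every root.
Degree 3: look for a simple real root z0 first, then factor out (1 - z/z0) and solve the remaining quadratic.
Testing z0 = -4: P(-4) = 1 + (-1)(-4) + (-1.5625)(-4)^2 + (-0.3125)(-4)^3
  = 1 + (4) + (-25) + (20) = 0.  So z_0 = -4 is a root, |z_0| = 4.
Divide out the factor (1 + 0.25 z) = (1 - z/z0) (since 1/z0 = -0.25):
  P(z) = (1 + 0.25 z)(1 + (-1.25) z + (-1.25) z^2)
  [check: z-coef -1.25 - (-0.25) = -1; z^2-coef -1.25 - (-0.25)(-1.25) = -1.5625; z^3-coef -(-0.25)(-1.25) = -0.3125.]
Remaining roots from the quadratic factor 1 + (-1.25) z + (-1.25) z^2:
  Set 1 + (-1.25) z + (-1.25) z^2 = 0, i.e. a z^2 + b z + c = 0 with a = -1.25, b = -1.25, c = 1.
  Discriminant D = b^2 - 4ac = (-1.25)^2 - 4*(-1.25)*1 = 1.5625 - (-5) = 6.5625.
  D >= 0, so the roots are real: z = (-b +/- sqrt(D)) / (2a) = (1.25 +/- 2.561738) / (-2.5).
    z_1 = (1.25 + 2.561738) / (-2.5) = -1.5247,   |z_1| = 1.5247.
    z_2 = (1.25 - 2.561738) / (-2.5) = 0.5247,   |z_2| = 0.5247.
Moduli of all roots: 4.0000, 1.5247, 0.5247.
All moduli strictly greater than 1? No.
Verdict: Not stationary.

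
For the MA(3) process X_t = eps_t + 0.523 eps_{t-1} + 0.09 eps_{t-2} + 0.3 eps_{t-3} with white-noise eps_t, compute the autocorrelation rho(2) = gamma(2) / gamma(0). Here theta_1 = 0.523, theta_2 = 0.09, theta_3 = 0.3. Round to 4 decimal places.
\rho(2) = 0.1800

For an MA(q) process with theta_0 = 1, the autocovariance is
  gamma(k) = sigma^2 * sum_{i=0..q-k} theta_i * theta_{i+k},
and rho(k) = gamma(k) / gamma(0). Sigma^2 cancels.
  numerator   = (1)*(0.09) + (0.523)*(0.3) = 0.2469.
  denominator = (1)^2 + (0.523)^2 + (0.09)^2 + (0.3)^2 = 1.371629.
  rho(2) = 0.2469 / 1.371629 = 0.1800.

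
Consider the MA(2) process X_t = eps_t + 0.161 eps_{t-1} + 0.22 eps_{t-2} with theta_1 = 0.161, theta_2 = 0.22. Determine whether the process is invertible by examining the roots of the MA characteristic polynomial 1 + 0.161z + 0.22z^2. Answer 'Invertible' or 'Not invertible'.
\text{Invertible}

The MA(q) characteristic polynomial is P(z) = 1 + 0.161z + 0.22z^2.
Invertibility requires all roots to lie outside the unit circle, i.e. |z| > 1 for every root.
Set 1 + (0.161) z + (0.22) z^2 = 0, i.e. a z^2 + b z + c = 0 with a = 0.22, b = 0.161, c = 1.
Discriminant D = b^2 - 4ac = (0.161)^2 - 4*(0.22)*1 = 0.025921 - (0.88) = -0.854079.
D < 0, so the roots are the complex-conjugate pair z = (-b +/- i sqrt(-D)) / (2a) = -0.3659 +/- 2.1004i.
For a conjugate pair |z|^2 = z * conj(z) = (product of roots) = c/a = 1/(0.22) = 4.545455, so |z| = sqrt(4.545455) = 2.132 for both roots.
Moduli of all roots: 2.1320, 2.1320.
All moduli strictly greater than 1? Yes.
Verdict: Invertible.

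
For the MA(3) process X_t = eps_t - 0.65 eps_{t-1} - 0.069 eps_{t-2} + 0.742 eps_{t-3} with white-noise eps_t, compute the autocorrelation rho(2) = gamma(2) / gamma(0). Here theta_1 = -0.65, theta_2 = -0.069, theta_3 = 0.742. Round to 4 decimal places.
\rho(2) = -0.2787

For an MA(q) process with theta_0 = 1, the autocovariance is
  gamma(k) = sigma^2 * sum_{i=0..q-k} theta_i * theta_{i+k},
and rho(k) = gamma(k) / gamma(0). Sigma^2 cancels.
  numerator   = (1)*(-0.069) + (-0.65)*(0.742) = -0.5513.
  denominator = (1)^2 + (-0.65)^2 + (-0.069)^2 + (0.742)^2 = 1.977825.
  rho(2) = -0.5513 / 1.977825 = -0.2787.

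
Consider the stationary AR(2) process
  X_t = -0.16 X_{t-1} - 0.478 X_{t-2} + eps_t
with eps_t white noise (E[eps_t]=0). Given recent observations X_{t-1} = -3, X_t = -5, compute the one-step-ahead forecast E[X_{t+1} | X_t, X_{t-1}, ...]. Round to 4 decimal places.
E[X_{t+1} \mid \mathcal F_t] = 2.2340

For an AR(p) model X_t = c + sum_i phi_i X_{t-i} + eps_t, the
one-step-ahead conditional mean is
  E[X_{t+1} | X_t, ...] = c + sum_i phi_i X_{t+1-i}.
Substitute known values:
  E[X_{t+1} | ...] = (-0.16) * (-5) + (-0.478) * (-3)
                   = 2.2340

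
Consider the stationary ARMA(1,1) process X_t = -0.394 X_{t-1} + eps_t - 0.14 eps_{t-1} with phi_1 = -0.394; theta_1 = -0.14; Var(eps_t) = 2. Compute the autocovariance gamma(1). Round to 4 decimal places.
\gamma(1) = -1.3340

Multiply the model equation by X_{t-k} and take expectations. With theta_0 = psi_0 = 1 and psi_j the MA(infinity) weights, this gives
  gamma(k) - sum_i phi_i gamma(k-i) = c_k,
  c_k = sigma^2 * sum_{j=k..q} theta_j psi_{j-k}   (c_k = 0 for k > q),
using gamma(-m) = gamma(m).
psi-weights needed (psi_j = theta_j + sum_i phi_i psi_{j-i}):
  psi_1 = theta_1 + phi_1 = -0.14 + (-0.394) = -0.534
Right-hand sides:
  c_0 = sigma^2 (1 + theta_1 psi_1) = 2 * (1 + (-0.14)(-0.534)) = 2 * 1.07476 = 2.14952
  c_1 = sigma^2 theta_1 = 2 * (-0.14) = -0.28
  c_2 = 0
Equations for k = 0 and k = 1 (AR order 1):
  gamma(0) = phi_1 gamma(1) + c_0
  gamma(1) = phi_1 gamma(0) + c_1
Substituting the second into the first: gamma(0) (1 - phi_1^2) = c_0 + phi_1 c_1, so
  gamma(0) = (c_0 + phi_1 c_1) / (1 - phi_1^2) = (2.14952 + (-0.394)(-0.28)) / (1 - (-0.394)^2) = 2.25984 / 0.844764 = 2.675114.
  gamma(1) = phi_1 gamma(0) + c_1 = (-0.394)(2.675114) + (-0.28) = -1.333995.
Therefore gamma(1) = -1.3340 (to 4 decimal places).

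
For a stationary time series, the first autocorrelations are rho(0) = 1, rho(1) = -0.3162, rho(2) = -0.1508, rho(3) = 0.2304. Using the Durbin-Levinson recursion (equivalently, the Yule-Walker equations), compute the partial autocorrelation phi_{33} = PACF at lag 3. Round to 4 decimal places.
\phi_{33} = 0.0980

The PACF at lag k is phi_{kk}, the last component of the solution
to the Yule-Walker system G_k phi = r_k where
  (G_k)_{ij} = rho(|i - j|), (r_k)_i = rho(i), i,j = 1..k.
Equivalently, Durbin-Levinson gives phi_{kk} iteratively:
  phi_{11} = rho(1)
  phi_{kk} = [rho(k) - sum_{j=1..k-1} phi_{k-1,j} rho(k-j)]
            / [1 - sum_{j=1..k-1} phi_{k-1,j} rho(j)],
  phi_{k,j} = phi_{k-1,j} - phi_{kk} phi_{k-1,k-j},  j = 1..k-1.
Step k = 1:
  phi_11 = rho(1) = -0.3162.
Step k = 2:
  phi_22 = [rho(2) - phi_11 rho(1)] / [1 - phi_11 rho(1)] = [-0.1508 - (-0.3162)(-0.3162)] / [1 - (-0.3162)(-0.3162)]
         = -0.25078244 / 0.90001756 = -0.278642.
  Update: phi_21 = phi_11 - phi_22 phi_11 = -0.3162 - (-0.278642)(-0.3162) = -0.404307.
Step k = 3:
  phi_33 = [rho(3) - phi_21 rho(2) - phi_22 rho(1)] / [1 - phi_21 rho(1) - phi_22 rho(2)]
    numerator   = 0.2304 - (-0.404307)(-0.1508) - (-0.278642)(-0.3162) = 0.08132407
    denominator = 1 - (-0.404307)(-0.3162) - (-0.278642)(-0.1508) = 0.83013911
  phi_33 = 0.08132407 / 0.83013911 = 0.098.
Therefore phi_{33} = 0.0980.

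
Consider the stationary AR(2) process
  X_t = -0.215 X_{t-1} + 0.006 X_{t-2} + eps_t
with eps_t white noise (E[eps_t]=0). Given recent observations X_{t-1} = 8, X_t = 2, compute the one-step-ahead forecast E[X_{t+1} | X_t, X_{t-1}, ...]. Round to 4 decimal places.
E[X_{t+1} \mid \mathcal F_t] = -0.3820

For an AR(p) model X_t = c + sum_i phi_i X_{t-i} + eps_t, the
one-step-ahead conditional mean is
  E[X_{t+1} | X_t, ...] = c + sum_i phi_i X_{t+1-i}.
Substitute known values:
  E[X_{t+1} | ...] = (-0.215) * (2) + (0.006) * (8)
                   = -0.3820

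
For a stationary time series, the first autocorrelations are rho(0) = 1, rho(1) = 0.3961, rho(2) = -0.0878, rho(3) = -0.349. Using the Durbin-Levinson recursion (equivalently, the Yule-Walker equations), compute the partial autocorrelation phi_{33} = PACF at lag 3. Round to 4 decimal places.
\phi_{33} = -0.2450

The PACF at lag k is phi_{kk}, the last component of the solution
to the Yule-Walker system G_k phi = r_k where
  (G_k)_{ij} = rho(|i - j|), (r_k)_i = rho(i), i,j = 1..k.
Equivalently, Durbin-Levinson gives phi_{kk} iteratively:
  phi_{11} = rho(1)
  phi_{kk} = [rho(k) - sum_{j=1..k-1} phi_{k-1,j} rho(k-j)]
            / [1 - sum_{j=1..k-1} phi_{k-1,j} rho(j)],
  phi_{k,j} = phi_{k-1,j} - phi_{kk} phi_{k-1,k-j},  j = 1..k-1.
Step k = 1:
  phi_11 = rho(1) = 0.3961.
Step k = 2:
  phi_22 = [rho(2) - phi_11 rho(1)] / [1 - phi_11 rho(1)] = [-0.0878 - (0.3961)(0.3961)] / [1 - (0.3961)(0.3961)]
         = -0.24469521 / 0.84310479 = -0.290231.
  Update: phi_21 = phi_11 - phi_22 phi_11 = 0.3961 - (-0.290231)(0.3961) = 0.511061.
Step k = 3:
  phi_33 = [rho(3) - phi_21 rho(2) - phi_22 rho(1)] / [1 - phi_21 rho(1) - phi_22 rho(2)]
    numerator   = -0.349 - (0.511061)(-0.0878) - (-0.290231)(0.3961) = -0.18916836
    denominator = 1 - (0.511061)(0.3961) - (-0.290231)(-0.0878) = 0.77208664
  phi_33 = -0.18916836 / 0.77208664 = -0.245.
Therefore phi_{33} = -0.2450.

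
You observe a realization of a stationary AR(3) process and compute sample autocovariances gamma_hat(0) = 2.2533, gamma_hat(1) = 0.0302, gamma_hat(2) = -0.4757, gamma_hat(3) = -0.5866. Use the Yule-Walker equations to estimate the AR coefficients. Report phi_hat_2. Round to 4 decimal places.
\hat\phi_{2} = -0.2070

The Yule-Walker equations for an AR(p) process read, in matrix form,
  Gamma_p phi = r_p,   with   (Gamma_p)_{ij} = gamma(|i - j|),
                       (r_p)_i = gamma(i),   i,j = 1..p.
Substitute the sample gammas (Toeplitz matrix and right-hand side of size 3):
  Gamma_p = [[2.2533, 0.0302, -0.4757], [0.0302, 2.2533, 0.0302], [-0.4757, 0.0302, 2.2533]]
  r_p     = [0.0302, -0.4757, -0.5866]
Written out (R1..R3):
  (R1) 2.2533 phi_1 + 0.0302 phi_2 - 0.4757 phi_3 = 0.0302
  (R2) 0.0302 phi_1 + 2.2533 phi_2 + 0.0302 phi_3 = -0.4757
  (R3) -0.4757 phi_1 + 0.0302 phi_2 + 2.2533 phi_3 = -0.5866
Gaussian elimination:
  R2 <- R2 - (0.0302/2.2533) R1 = R2 - (0.013403) R1:  2.252895 phi_2 + 0.036576 phi_3 = -0.476105
  R3 <- R3 - (-0.4757/2.2533) R1 = R3 - (-0.211113) R1:  0.036576 phi_2 + 2.152874 phi_3 = -0.580224
  R3 <- R3 - (0.036576/2.252895) R2 = R3 - (0.016235) R2:  2.15228 phi_3 = -0.572495
Back-substitution:
  phi_hat_3 = -0.572495 / 2.15228 = -0.265995
  phi_hat_2 = (-0.476105 - (0.036576)(-0.265995)) / 2.252895 = -0.207012
  phi_hat_1 = (0.0302 - (0.0302)(-0.207012) - (-0.4757)(-0.265995)) / 2.2533 = -0.039978
So phi_hat = [-0.0400, -0.2070, -0.2660].
Therefore phi_hat_2 = -0.2070.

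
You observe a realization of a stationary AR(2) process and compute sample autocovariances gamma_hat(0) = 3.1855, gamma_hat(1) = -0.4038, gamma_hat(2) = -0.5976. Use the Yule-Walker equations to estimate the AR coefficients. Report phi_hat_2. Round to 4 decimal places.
\hat\phi_{2} = -0.2070

The Yule-Walker equations for an AR(p) process read, in matrix form,
  Gamma_p phi = r_p,   with   (Gamma_p)_{ij} = gamma(|i - j|),
                       (r_p)_i = gamma(i),   i,j = 1..p.
Substitute the sample gammas (Toeplitz matrix and right-hand side of size 2):
  Gamma_p = [[3.1855, -0.4038], [-0.4038, 3.1855]]
  r_p     = [-0.4038, -0.5976]
Written out:
  3.1855 phi_1 - 0.4038 phi_2 = -0.4038
  -0.4038 phi_1 + 3.1855 phi_2 = -0.5976
Solve by Cramer's rule:
  det = gamma(0)^2 - gamma(1)^2 = (3.1855)^2 - (-0.4038)^2 = 10.14741025 - 0.16305444 = 9.98435581
  phi_hat_1 = [gamma(1) gamma(0) - gamma(1) gamma(2)] / det = [(-0.4038)(3.1855) - (-0.4038)(-0.5976)] / 9.98435581 = -1.52761578 / 9.98435581 = -0.153
  phi_hat_2 = [gamma(0) gamma(2) - gamma(1)^2] / det = [(3.1855)(-0.5976) - (-0.4038)^2] / 9.98435581 = -2.06670924 / 9.98435581 = -0.207
So phi_hat = [-0.1530, -0.2070].
Therefore phi_hat_2 = -0.2070.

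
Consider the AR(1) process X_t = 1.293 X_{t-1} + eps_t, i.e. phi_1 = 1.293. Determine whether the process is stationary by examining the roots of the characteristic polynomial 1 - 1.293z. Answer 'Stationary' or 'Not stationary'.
\text{Not stationary}

The AR(p) characteristic polynomial is P(z) = 1 - 1.293z.
Stationarity requires all roots to lie outside the unit circle, i.e. |z| > 1 for every root.
This is linear in z: 1 + (-1.293) z = 0  =>  z = -1/(-1.293) = 0.773395,  |z| = 0.773395.
Moduli of all roots: 0.7734.
All moduli strictly greater than 1? No.
Verdict: Not stationary.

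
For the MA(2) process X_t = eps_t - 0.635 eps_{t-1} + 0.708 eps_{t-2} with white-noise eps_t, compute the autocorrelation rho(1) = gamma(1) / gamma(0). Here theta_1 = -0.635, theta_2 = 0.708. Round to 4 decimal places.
\rho(1) = -0.5695

For an MA(q) process with theta_0 = 1, the autocovariance is
  gamma(k) = sigma^2 * sum_{i=0..q-k} theta_i * theta_{i+k},
and rho(k) = gamma(k) / gamma(0). Sigma^2 cancels.
  numerator   = (1)*(-0.635) + (-0.635)*(0.708) = -1.08458.
  denominator = (1)^2 + (-0.635)^2 + (0.708)^2 = 1.904489.
  rho(1) = -1.08458 / 1.904489 = -0.5695.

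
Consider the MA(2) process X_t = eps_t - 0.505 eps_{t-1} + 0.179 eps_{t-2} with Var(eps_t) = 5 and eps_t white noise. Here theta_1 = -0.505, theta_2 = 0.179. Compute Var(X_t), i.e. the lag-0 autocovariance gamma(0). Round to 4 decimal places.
\gamma(0) = 6.4353

For an MA(q) process X_t = eps_t + sum_i theta_i eps_{t-i} with
Var(eps_t) = sigma^2, the variance is
  gamma(0) = sigma^2 * (1 + sum_i theta_i^2).
  sum_i theta_i^2 = (-0.505)^2 + (0.179)^2 = 0.255025 + 0.032041 = 0.287066.
  gamma(0) = 5 * (1 + 0.287066) = 5 * 1.287066 = 6.43533, which rounds to 6.4353.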